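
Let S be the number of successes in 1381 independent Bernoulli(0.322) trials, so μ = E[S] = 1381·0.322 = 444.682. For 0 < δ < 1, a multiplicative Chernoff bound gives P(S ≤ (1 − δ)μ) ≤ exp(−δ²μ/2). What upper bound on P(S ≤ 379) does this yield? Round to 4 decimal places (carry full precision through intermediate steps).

Write 379 = (1 − δ)μ, so δ = 1 − 379/444.682 = 0.1477056…
Then the exponent is δ²μ/2 = (μ − 379)²/(2μ) = 4.850798.
Bound = exp(−4.850798) = 0.00782.

0.0078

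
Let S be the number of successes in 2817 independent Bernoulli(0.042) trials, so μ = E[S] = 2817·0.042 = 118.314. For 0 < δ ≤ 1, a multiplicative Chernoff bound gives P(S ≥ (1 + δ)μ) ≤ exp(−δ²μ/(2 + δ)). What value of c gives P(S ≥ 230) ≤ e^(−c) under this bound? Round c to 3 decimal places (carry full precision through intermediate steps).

Write 230 = (1 + δ)μ, so δ = 230/118.314 − 1 = 0.9439796…
Then the exponent is δ²μ/(2 + δ) = (230 − μ)² / (μ·(2 + δ)) = 35.811832.

35.812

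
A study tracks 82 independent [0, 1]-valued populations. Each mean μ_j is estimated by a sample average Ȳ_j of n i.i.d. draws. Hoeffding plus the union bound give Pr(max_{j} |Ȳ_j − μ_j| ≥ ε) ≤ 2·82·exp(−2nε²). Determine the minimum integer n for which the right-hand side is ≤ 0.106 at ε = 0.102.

353

Need 2·82·exp(−2nε²) ≤ 0.106, i.e. exp(−2nε²) ≤ 0.106/164.
So 2nε² ≥ ln(164/0.106) = 7.344183.
Hence n ≥ 7.344183/(2·0.102²) = 352.950.
The smallest integer n is 353.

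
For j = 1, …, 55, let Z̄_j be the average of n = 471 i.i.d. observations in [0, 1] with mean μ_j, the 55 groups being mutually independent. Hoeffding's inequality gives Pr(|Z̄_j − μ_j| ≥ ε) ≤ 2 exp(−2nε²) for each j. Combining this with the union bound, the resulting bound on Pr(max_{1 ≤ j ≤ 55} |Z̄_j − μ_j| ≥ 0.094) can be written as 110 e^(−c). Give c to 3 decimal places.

8.324

Union bound over the 55 events: Pr(max_{1 ≤ j ≤ 55} |Z̄_j − μ_j| ≥ 0.094) ≤ 55·2·exp(−2nε²) = 110 exp(−2·471·0.094²).
So c = 2·471·0.094² = 8.3235.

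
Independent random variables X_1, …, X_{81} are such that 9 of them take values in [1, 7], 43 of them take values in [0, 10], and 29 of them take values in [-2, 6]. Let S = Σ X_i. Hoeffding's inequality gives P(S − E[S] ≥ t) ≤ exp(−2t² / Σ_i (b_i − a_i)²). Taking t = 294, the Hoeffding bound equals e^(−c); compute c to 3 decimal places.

26.678

Σ(b_i − a_i)² = 9·6² + 43·10² + 29·8² = 6480.
c = 2t² / 6480 = 2·294² / 6480 = 26.6778.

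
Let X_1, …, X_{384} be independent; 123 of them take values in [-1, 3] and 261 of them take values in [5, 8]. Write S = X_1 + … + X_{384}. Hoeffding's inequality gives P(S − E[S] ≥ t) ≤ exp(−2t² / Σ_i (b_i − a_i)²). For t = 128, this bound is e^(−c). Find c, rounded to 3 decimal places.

7.590

Σ(b_i − a_i)² = 123·4² + 261·3² = 4317.
c = 2t² / 4317 = 2·128² / 4317 = 7.5905.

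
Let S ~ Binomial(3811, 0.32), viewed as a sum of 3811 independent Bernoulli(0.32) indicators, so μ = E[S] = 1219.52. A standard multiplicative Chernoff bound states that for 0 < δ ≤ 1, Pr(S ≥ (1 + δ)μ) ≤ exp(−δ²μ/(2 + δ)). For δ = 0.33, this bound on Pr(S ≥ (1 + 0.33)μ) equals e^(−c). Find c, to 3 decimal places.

c = δ²μ/(2 + δ) = 0.33²·1219.52/(2 + 0.33) = 56.9982.

56.998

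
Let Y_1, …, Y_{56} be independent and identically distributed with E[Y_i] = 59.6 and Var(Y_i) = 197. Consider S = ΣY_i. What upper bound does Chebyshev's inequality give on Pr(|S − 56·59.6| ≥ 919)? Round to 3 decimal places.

0.013

Var(S) = n·Var(Y_i) = 56·197 = 11032.
Chebyshev: Pr(|S − 56·59.6| ≥ 919) ≤ Var(S)/919² = 11032/844561 = 0.0131.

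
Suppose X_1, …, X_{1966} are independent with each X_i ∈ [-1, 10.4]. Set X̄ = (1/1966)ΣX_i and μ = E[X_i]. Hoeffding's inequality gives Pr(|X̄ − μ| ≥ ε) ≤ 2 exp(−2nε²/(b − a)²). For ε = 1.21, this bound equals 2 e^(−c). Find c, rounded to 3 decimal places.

44.297

c = 2nε²/(b − a)² = 2·1966·1.21² / 11.4² = 44.2970.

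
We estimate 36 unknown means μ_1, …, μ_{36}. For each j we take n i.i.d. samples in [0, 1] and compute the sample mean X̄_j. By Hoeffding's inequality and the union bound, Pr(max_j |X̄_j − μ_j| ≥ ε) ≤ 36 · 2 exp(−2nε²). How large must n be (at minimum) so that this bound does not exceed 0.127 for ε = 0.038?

2196

Need 2·36·exp(−2nε²) ≤ 0.127, i.e. exp(−2nε²) ≤ 0.127/72.
So 2nε² ≥ ln(72/0.127) = 6.340234.
Hence n ≥ 6.340234/(2·0.038²) = 2195.372.
The smallest integer n is 2196.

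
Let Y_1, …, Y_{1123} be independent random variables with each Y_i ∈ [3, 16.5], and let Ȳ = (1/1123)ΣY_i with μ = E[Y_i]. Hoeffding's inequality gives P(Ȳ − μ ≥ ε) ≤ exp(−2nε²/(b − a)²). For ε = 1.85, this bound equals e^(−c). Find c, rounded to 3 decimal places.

42.178

c = 2nε²/(b − a)² = 2·1123·1.85² / 13.5² = 42.1780.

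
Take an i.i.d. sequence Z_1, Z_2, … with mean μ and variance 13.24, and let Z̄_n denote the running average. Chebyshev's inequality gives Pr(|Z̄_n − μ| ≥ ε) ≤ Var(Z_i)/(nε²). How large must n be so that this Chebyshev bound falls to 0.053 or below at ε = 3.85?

Require 13.24/(n·3.85²) ≤ 0.053, i.e. n ≥ 13.24/(0.053·3.85²) = 16.854.
The smallest integer n is 17.

17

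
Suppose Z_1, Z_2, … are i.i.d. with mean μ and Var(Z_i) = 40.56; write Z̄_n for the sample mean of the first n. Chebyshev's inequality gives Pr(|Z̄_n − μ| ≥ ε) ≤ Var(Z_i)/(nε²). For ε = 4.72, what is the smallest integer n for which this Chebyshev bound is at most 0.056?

Require 40.56/(n·4.72²) ≤ 0.056, i.e. n ≥ 40.56/(0.056·4.72²) = 32.511.
The smallest integer n is 33.

33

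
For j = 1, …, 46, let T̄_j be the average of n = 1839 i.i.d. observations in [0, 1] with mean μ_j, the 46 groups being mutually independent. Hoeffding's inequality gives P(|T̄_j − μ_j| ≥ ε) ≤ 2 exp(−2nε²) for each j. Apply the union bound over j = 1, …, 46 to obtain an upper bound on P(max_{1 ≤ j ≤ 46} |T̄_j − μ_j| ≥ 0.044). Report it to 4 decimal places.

0.0744

Per-experiment Hoeffding bound: 2·exp(−2·1839·0.044²) = 2·exp(−7.12061) = 0.0016166.
Union bound over 46 events: 46·0.0016166 = 0.07436.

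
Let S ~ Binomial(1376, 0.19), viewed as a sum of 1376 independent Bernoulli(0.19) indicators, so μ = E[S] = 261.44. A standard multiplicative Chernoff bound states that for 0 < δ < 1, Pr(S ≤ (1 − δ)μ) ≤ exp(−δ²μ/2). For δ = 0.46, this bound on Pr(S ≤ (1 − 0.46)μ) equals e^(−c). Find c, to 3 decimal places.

27.660

c = δ²μ/2 = 0.46²·261.44/2 = 27.6604.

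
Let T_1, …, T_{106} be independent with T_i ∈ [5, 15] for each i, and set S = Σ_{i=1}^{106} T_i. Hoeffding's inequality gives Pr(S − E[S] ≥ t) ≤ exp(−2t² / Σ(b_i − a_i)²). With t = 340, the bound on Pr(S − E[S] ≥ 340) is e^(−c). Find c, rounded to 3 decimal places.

Σ(b_i − a_i)² = 106·(10)² = 10600.
c = 2t²/10600 = 2·340²/10600 = 21.8113.

21.811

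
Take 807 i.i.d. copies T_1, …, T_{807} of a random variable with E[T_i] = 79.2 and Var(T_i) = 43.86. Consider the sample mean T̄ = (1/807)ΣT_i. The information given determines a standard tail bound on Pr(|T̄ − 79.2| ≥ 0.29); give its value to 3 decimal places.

0.646

With mean and variance of each term known, Chebyshev's inequality bounds the deviation of the sum (or sample mean).
Var(T̄) = Var(T_i)/n = 43.86/807 = 0.054349.
Chebyshev: Pr(|T̄ − 79.2| ≥ 0.29) ≤ Var(T̄)/(0.29)² = 43.86/(807·0.29²) = 0.6462.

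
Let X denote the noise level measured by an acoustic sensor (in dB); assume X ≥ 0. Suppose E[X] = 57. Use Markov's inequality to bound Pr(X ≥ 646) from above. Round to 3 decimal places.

Markov's inequality: for a non-negative random variable, Pr(X ≥ a) ≤ E[X]/a.
Here E[X] = 57 and a = 646, so the bound is 57/646 = 0.0882.

0.088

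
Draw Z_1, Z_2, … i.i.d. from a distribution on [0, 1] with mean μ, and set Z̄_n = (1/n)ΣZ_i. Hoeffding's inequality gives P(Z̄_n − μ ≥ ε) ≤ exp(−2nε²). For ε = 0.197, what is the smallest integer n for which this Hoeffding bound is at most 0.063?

36

Require exp(−2nε²) ≤ 0.063, i.e. 2nε² ≥ ln(1/0.063) = 2.764621.
So n ≥ 2.764621 / (2·0.197²) = 35.618.
The smallest integer n is 36.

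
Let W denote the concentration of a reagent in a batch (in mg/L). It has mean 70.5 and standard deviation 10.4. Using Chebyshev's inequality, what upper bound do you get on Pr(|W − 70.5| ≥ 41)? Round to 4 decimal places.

0.0643

Chebyshev: Pr(|W − μ| ≥ t) ≤ Var(W)/t².
Var(W) = σ² = 10.4² = 108.16.
Bound = 108.16 / 1681 = 0.0643.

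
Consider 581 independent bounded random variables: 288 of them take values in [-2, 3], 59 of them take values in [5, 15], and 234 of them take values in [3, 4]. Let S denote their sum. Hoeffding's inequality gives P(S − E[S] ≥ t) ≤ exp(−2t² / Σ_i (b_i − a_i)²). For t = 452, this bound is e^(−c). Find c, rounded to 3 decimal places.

30.644

Σ(b_i − a_i)² = 288·5² + 59·10² + 234·1² = 13334.
c = 2t² / 13334 = 2·452² / 13334 = 30.6441.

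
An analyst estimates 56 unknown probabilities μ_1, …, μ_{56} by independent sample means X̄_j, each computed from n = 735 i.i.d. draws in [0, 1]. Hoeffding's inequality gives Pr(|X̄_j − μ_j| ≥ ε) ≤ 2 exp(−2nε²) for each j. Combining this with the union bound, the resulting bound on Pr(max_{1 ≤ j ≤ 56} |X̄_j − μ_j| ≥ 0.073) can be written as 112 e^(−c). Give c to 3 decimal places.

7.834

Union bound over the 56 events: Pr(max_{1 ≤ j ≤ 56} |X̄_j − μ_j| ≥ 0.073) ≤ 56·2·exp(−2nε²) = 112 exp(−2·735·0.073²).
So c = 2·735·0.073² = 7.8336.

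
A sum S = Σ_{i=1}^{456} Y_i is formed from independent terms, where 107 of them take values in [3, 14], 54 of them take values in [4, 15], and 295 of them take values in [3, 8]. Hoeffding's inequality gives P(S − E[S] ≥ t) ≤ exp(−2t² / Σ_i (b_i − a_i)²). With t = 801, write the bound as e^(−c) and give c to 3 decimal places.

Σ(b_i − a_i)² = 107·11² + 54·11² + 295·5² = 26856.
c = 2t² / 26856 = 2·801² / 26856 = 47.7808.

47.781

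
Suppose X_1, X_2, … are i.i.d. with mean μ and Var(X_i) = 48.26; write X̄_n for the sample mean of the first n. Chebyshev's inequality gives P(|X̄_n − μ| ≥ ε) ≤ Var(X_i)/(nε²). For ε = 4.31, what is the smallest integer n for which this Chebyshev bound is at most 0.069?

38

Require 48.26/(n·4.31²) ≤ 0.069, i.e. n ≥ 48.26/(0.069·4.31²) = 37.652.
The smallest integer n is 38.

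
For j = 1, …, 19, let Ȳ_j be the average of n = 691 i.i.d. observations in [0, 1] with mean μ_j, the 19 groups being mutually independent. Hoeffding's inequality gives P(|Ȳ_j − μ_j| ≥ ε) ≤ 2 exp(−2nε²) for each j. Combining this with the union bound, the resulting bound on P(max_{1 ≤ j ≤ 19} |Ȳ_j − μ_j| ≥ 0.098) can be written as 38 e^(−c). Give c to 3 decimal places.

Union bound over the 19 events: P(max_{1 ≤ j ≤ 19} |Ȳ_j − μ_j| ≥ 0.098) ≤ 19·2·exp(−2nε²) = 38 exp(−2·691·0.098²).
So c = 2·691·0.098² = 13.2727.

13.273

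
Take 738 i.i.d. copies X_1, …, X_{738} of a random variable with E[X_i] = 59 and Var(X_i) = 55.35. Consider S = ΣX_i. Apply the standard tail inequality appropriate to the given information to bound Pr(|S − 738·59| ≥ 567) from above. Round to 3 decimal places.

With mean and variance of each term known, Chebyshev's inequality bounds the deviation of the sum (or sample mean).
Var(S) = n·Var(X_i) = 738·55.35 = 40848.3.
Chebyshev: Pr(|S − 738·59| ≥ 567) ≤ Var(S)/567² = 40848.3/321489 = 0.1271.

0.127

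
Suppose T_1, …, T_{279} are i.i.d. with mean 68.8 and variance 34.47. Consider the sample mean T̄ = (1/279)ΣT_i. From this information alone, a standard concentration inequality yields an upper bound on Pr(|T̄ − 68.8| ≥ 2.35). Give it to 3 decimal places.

0.022

With mean and variance of each term known, Chebyshev's inequality bounds the deviation of the sum (or sample mean).
Var(T̄) = Var(T_i)/n = 34.47/279 = 0.12355.
Chebyshev: Pr(|T̄ − 68.8| ≥ 2.35) ≤ Var(T̄)/(2.35)² = 34.47/(279·2.35²) = 0.0224.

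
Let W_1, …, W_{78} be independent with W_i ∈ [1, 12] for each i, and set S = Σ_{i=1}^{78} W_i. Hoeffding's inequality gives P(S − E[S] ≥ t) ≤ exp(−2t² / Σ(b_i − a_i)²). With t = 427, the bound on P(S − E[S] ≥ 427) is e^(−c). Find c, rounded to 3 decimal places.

38.637

Σ(b_i − a_i)² = 78·(11)² = 9438.
c = 2t²/9438 = 2·427²/9438 = 38.6372.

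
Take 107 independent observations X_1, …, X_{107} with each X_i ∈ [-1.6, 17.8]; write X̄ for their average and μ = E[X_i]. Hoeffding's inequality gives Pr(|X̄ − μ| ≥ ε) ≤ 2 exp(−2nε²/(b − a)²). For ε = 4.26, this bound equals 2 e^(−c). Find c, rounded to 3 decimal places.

c = 2nε²/(b − a)² = 2·107·4.26² / 19.4² = 10.3188.

10.319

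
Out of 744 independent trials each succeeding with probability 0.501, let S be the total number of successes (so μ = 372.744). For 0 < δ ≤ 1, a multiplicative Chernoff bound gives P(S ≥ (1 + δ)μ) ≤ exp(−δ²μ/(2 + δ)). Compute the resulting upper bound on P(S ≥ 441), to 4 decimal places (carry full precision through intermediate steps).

Write 441 = (1 + δ)μ, so δ = 441/372.744 − 1 = 0.1831176…
Then the exponent is δ²μ/(2 + δ) = (441 − μ)² / (μ·(2 + δ)) = 5.725242.
Bound = exp(−5.725242) = 0.00326.

0.0033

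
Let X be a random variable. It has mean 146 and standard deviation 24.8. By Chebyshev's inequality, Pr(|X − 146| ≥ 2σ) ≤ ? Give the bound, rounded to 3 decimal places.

Chebyshev: Pr(|X − μ| ≥ t) ≤ Var(X)/t².
Var(X) = σ² = 24.8² = 615.04.
t = 2·24.8 = 49.6.
Bound = 615.04 / 2460.16 = 0.2500.

0.250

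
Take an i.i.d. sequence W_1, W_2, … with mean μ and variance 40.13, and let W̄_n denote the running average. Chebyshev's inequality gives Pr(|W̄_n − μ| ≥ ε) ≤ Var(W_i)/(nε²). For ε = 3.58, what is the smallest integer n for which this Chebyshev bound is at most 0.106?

30

Require 40.13/(n·3.58²) ≤ 0.106, i.e. n ≥ 40.13/(0.106·3.58²) = 29.539.
The smallest integer n is 30.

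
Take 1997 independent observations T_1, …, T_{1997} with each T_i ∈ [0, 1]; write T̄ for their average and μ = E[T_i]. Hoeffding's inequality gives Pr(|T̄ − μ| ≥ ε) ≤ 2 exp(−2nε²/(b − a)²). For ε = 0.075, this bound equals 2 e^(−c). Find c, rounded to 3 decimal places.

22.466

c = 2nε²/(b − a)² = 2·1997·0.075² / 1² = 22.4662.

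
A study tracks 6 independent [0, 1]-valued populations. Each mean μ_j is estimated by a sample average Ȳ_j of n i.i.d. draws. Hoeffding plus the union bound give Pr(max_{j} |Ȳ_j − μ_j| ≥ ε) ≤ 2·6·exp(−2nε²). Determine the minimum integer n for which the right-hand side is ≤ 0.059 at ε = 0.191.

73

Need 2·6·exp(−2nε²) ≤ 0.059, i.e. exp(−2nε²) ≤ 0.059/12.
So 2nε² ≥ ln(12/0.059) = 5.315124.
Hence n ≥ 5.315124/(2·0.191²) = 72.848.
The smallest integer n is 73.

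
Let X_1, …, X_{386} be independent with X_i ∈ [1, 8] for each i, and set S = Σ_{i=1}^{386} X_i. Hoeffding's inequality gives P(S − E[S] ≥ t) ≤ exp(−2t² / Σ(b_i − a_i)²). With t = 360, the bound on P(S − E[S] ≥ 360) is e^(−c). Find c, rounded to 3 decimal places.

13.704

Σ(b_i − a_i)² = 386·(7)² = 18914.
c = 2t²/18914 = 2·360²/18914 = 13.7041.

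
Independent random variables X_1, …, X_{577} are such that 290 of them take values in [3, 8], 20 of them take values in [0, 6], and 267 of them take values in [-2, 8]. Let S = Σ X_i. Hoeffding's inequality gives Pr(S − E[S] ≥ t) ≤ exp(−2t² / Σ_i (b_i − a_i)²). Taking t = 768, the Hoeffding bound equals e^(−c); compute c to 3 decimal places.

34.025

Σ(b_i − a_i)² = 290·5² + 20·6² + 267·10² = 34670.
c = 2t² / 34670 = 2·768² / 34670 = 34.0250.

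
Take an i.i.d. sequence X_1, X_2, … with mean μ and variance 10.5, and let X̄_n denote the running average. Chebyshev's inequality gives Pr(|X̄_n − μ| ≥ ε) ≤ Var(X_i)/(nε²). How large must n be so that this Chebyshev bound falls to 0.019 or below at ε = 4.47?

28

Require 10.5/(n·4.47²) ≤ 0.019, i.e. n ≥ 10.5/(0.019·4.47²) = 27.658.
The smallest integer n is 28.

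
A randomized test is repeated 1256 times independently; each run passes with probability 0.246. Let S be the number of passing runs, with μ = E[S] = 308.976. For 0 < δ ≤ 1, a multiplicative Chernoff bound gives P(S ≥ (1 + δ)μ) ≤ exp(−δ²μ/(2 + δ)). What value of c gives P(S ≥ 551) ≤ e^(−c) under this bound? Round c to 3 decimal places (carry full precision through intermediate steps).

68.113

Write 551 = (1 + δ)μ, so δ = 551/308.976 − 1 = 0.78331…
Then the exponent is δ²μ/(2 + δ) = (551 − μ)² / (μ·(2 + δ)) = 68.113083.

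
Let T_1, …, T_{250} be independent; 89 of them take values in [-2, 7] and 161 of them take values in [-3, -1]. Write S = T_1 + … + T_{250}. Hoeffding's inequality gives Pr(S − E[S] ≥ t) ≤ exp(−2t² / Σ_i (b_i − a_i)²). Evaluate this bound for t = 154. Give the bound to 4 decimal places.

Σ(b_i − a_i)² = 89·9² + 161·2² = 7853.
Exponent = 2·154² / 7853 = 6.03998.
Bound = exp(−6.03998) = 0.00238.

0.0024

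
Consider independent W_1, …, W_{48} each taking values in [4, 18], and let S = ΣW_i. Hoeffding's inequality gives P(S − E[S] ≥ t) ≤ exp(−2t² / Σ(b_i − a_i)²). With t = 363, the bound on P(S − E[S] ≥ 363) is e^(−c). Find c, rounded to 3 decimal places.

Σ(b_i − a_i)² = 48·(14)² = 9408.
c = 2t²/9408 = 2·363²/9408 = 28.0121.

28.012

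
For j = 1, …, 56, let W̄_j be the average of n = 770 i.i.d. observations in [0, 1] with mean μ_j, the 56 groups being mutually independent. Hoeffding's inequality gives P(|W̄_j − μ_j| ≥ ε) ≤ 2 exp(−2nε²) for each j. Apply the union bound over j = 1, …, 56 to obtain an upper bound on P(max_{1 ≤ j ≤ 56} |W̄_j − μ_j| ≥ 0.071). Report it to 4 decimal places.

Per-experiment Hoeffding bound: 2·exp(−2·770·0.071²) = 2·exp(−7.76314) = 0.00085024.
Union bound over 56 events: 56·0.00085024 = 0.04761.

0.0476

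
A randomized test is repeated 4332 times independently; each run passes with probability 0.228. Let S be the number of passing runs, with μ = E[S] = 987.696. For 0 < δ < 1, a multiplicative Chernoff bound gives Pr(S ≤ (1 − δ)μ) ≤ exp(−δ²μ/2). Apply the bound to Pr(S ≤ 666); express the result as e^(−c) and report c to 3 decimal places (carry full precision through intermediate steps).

Write 666 = (1 − δ)μ, so δ = 1 − 666/987.696 = 0.3257035…
Then the exponent is δ²μ/2 = (μ − 666)²/(2μ) = 52.388749.

52.389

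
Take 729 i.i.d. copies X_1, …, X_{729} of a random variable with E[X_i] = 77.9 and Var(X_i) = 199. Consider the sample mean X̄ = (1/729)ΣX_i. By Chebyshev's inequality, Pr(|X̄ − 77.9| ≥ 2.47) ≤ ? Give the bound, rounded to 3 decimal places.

0.045

Var(X̄) = Var(X_i)/n = 199/729 = 0.27298.
Chebyshev: Pr(|X̄ − 77.9| ≥ 2.47) ≤ Var(X̄)/(2.47)² = 199/(729·2.47²) = 0.0447.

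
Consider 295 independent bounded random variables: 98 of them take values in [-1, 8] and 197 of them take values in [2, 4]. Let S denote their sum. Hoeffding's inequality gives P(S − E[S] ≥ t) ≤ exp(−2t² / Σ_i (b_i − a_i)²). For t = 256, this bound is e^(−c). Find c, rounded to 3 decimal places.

15.021

Σ(b_i − a_i)² = 98·9² + 197·2² = 8726.
c = 2t² / 8726 = 2·256² / 8726 = 15.0209.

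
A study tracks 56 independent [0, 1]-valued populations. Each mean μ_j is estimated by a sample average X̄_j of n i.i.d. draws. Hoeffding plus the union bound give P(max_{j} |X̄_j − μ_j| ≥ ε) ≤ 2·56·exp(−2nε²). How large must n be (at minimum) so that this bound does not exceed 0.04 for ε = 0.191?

109

Need 2·56·exp(−2nε²) ≤ 0.04, i.e. exp(−2nε²) ≤ 0.04/112.
So 2nε² ≥ ln(112/0.04) = 7.937375.
Hence n ≥ 7.937375/(2·0.191²) = 108.788.
The smallest integer n is 109.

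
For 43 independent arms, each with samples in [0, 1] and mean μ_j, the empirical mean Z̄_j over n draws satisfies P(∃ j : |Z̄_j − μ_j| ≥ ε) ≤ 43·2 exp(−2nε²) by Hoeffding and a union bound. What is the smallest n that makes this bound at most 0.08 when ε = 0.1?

350

Need 2·43·exp(−2nε²) ≤ 0.08, i.e. exp(−2nε²) ≤ 0.08/86.
So 2nε² ≥ ln(86/0.08) = 6.980076.
Hence n ≥ 6.980076/(2·0.1²) = 349.004.
The smallest integer n is 350.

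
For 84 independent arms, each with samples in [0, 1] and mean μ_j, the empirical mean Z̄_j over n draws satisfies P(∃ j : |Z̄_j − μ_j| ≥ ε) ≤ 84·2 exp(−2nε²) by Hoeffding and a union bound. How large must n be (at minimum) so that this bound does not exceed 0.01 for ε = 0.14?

249

Need 2·84·exp(−2nε²) ≤ 0.01, i.e. exp(−2nε²) ≤ 0.01/168.
So 2nε² ≥ ln(168/0.01) = 9.729134.
Hence n ≥ 9.729134/(2·0.14²) = 248.192.
The smallest integer n is 249.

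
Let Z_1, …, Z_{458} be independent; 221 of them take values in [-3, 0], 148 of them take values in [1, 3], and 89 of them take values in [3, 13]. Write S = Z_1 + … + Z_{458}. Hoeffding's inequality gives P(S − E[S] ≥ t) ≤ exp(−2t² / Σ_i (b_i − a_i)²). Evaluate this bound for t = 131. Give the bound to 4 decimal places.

0.0503

Σ(b_i − a_i)² = 221·3² + 148·2² + 89·10² = 11481.
Exponent = 2·131² / 11481 = 2.98946.
Bound = exp(−2.98946) = 0.05031.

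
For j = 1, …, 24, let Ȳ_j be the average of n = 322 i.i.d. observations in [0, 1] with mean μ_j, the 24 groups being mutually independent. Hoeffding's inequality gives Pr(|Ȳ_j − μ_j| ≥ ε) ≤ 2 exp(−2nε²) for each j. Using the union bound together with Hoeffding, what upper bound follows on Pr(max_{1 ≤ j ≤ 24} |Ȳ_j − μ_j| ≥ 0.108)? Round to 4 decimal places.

0.0262

Per-experiment Hoeffding bound: 2·exp(−2·322·0.108²) = 2·exp(−7.51162) = 0.0010934.
Union bound over 24 events: 24·0.0010934 = 0.02624.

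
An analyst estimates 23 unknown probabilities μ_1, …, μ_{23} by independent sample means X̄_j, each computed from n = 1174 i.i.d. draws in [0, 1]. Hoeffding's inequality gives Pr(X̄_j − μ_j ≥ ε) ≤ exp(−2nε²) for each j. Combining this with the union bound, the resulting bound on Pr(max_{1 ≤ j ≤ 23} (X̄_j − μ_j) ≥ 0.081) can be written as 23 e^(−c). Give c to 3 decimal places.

15.405

Union bound over the 23 events: Pr(max_{1 ≤ j ≤ 23} (X̄_j − μ_j) ≥ 0.081) ≤ 23·exp(−2nε²) = 23 exp(−2·1174·0.081²).
So c = 2·1174·0.081² = 15.4052.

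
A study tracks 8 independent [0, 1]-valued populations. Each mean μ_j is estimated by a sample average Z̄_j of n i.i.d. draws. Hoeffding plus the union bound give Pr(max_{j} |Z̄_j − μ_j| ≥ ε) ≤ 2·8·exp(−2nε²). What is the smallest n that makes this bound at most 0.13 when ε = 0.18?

Need 2·8·exp(−2nε²) ≤ 0.13, i.e. exp(−2nε²) ≤ 0.13/16.
So 2nε² ≥ ln(16/0.13) = 4.812810.
Hence n ≥ 4.812810/(2·0.18²) = 74.272.
The smallest integer n is 75.

75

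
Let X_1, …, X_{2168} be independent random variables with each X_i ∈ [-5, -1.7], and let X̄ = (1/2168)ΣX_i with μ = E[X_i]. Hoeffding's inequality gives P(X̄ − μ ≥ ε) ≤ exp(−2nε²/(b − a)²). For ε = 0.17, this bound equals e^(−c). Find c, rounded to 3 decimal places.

11.507

c = 2nε²/(b − a)² = 2·2168·0.17² / 3.3² = 11.5069.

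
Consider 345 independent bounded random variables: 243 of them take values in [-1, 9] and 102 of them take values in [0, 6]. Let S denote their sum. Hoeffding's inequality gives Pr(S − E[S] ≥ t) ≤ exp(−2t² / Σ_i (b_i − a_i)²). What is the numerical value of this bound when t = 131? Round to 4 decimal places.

0.2932

Σ(b_i − a_i)² = 243·10² + 102·6² = 27972.
Exponent = 2·131² / 27972 = 1.22701.
Bound = exp(−1.22701) = 0.29317.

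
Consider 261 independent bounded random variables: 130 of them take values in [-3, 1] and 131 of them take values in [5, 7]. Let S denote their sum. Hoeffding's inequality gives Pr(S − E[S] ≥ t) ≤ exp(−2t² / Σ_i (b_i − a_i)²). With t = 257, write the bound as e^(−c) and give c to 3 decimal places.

50.729

Σ(b_i − a_i)² = 130·4² + 131·2² = 2604.
c = 2t² / 2604 = 2·257² / 2604 = 50.7289.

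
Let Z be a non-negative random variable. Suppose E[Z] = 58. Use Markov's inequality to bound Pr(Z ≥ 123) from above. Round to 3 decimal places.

Markov's inequality: for a non-negative random variable, Pr(Z ≥ a) ≤ E[Z]/a.
Here E[Z] = 58 and a = 123, so the bound is 58/123 = 0.4715.

0.472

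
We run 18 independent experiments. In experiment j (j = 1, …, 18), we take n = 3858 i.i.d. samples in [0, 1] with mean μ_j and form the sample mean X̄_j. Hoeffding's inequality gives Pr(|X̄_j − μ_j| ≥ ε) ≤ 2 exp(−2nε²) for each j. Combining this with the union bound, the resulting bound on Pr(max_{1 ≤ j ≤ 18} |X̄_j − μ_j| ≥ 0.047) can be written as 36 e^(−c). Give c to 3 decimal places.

Union bound over the 18 events: Pr(max_{1 ≤ j ≤ 18} |X̄_j − μ_j| ≥ 0.047) ≤ 18·2·exp(−2nε²) = 36 exp(−2·3858·0.047²).
So c = 2·3858·0.047² = 17.0446.

17.045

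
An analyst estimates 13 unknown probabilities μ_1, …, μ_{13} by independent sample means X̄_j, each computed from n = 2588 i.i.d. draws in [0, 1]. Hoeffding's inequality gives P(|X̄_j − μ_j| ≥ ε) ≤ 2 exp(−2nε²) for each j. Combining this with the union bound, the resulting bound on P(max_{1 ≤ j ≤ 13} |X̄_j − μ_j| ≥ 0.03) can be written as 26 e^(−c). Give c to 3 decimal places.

Union bound over the 13 events: P(max_{1 ≤ j ≤ 13} |X̄_j − μ_j| ≥ 0.03) ≤ 13·2·exp(−2nε²) = 26 exp(−2·2588·0.03²).
So c = 2·2588·0.03² = 4.6584.

4.658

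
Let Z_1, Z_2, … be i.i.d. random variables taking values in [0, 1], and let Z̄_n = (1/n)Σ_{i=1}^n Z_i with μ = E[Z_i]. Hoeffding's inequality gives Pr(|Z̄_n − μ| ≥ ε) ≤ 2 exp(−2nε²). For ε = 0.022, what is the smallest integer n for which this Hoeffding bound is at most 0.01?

Require 2·exp(−2nε²) ≤ 0.01, i.e. 2nε² ≥ ln(2/0.01) = 5.298317.
So n ≥ 5.298317 / (2·0.022²) = 5473.468.
The smallest integer n is 5474.

5474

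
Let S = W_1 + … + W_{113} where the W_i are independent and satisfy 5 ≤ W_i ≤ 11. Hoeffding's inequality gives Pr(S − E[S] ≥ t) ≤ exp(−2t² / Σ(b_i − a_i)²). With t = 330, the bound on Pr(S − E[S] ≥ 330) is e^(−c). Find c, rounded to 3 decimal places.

Σ(b_i − a_i)² = 113·(6)² = 4068.
c = 2t²/4068 = 2·330²/4068 = 53.5398.

53.540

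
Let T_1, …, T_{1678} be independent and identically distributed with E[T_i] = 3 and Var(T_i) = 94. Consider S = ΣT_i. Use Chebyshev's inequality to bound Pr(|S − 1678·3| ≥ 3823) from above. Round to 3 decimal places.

Var(S) = n·Var(T_i) = 1678·94 = 157732.
Chebyshev: Pr(|S − 1678·3| ≥ 3823) ≤ Var(S)/3823² = 157732/14615329 = 0.0108.

0.011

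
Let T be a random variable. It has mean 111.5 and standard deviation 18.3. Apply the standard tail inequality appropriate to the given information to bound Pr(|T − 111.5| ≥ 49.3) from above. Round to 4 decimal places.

0.1378

Mean and variance are known, so Chebyshev's inequality applies.
Chebyshev: Pr(|T − μ| ≥ t) ≤ Var(T)/t².
Var(T) = σ² = 18.3² = 334.89.
Bound = 334.89 / 2430.49 = 0.1378.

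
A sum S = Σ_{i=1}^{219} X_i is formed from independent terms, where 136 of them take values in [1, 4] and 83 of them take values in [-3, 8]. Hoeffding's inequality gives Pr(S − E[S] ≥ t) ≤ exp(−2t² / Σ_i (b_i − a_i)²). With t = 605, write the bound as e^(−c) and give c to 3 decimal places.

Σ(b_i − a_i)² = 136·3² + 83·11² = 11267.
c = 2t² / 11267 = 2·605² / 11267 = 64.9729.

64.973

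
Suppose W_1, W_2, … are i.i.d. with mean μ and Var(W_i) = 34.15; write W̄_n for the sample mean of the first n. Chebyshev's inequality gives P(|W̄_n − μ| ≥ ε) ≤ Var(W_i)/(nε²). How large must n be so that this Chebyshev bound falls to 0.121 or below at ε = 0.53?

1005

Require 34.15/(n·0.53²) ≤ 0.121, i.e. n ≥ 34.15/(0.121·0.53²) = 1004.740.
The smallest integer n is 1005.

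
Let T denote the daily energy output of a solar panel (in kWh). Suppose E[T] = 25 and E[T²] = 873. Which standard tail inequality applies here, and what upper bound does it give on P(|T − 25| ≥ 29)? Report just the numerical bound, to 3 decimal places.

The first two moments determine the variance, so Chebyshev's inequality is the sharpest standard bound available.
Var(T) = E[T²] − (E[T])² = 873 − 625 = 248.
Chebyshev's inequality: P(|T − μ| ≥ t) ≤ Var(T)/t² = 248/841 = 0.2949.

0.295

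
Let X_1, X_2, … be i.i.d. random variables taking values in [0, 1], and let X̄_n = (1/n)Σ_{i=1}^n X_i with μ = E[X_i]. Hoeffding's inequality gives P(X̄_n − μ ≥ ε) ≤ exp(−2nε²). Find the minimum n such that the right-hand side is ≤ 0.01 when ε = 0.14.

118

Require exp(−2nε²) ≤ 0.01, i.e. 2nε² ≥ ln(1/0.01) = 4.605170.
So n ≥ 4.605170 / (2·0.14²) = 117.479.
The smallest integer n is 118.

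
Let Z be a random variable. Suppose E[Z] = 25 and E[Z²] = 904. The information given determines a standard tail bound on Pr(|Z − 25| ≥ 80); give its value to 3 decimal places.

0.044

The first two moments determine the variance, so Chebyshev's inequality is the sharpest standard bound available.
Var(Z) = E[Z²] − (E[Z])² = 904 − 625 = 279.
Chebyshev's inequality: Pr(|Z − μ| ≥ t) ≤ Var(Z)/t² = 279/6400 = 0.0436.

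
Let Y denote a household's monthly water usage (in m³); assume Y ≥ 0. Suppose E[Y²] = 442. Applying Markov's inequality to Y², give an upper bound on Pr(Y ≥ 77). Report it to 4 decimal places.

0.0745

Since Y ≥ 0, the event {Y ≥ 77} is the same as {Y² ≥ 5929}.
Markov's inequality applied to Y² gives Pr(Y² ≥ 5929) ≤ E[Y²]/5929 = 442/5929 = 0.0745.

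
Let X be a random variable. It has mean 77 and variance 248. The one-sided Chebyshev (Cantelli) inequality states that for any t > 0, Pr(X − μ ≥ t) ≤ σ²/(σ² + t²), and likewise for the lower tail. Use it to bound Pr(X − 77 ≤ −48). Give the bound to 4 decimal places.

Here σ² = 248 and t = 48, so σ² + t² = 2552.
Cantelli's bound: 248/2552 = 0.0972.

0.0972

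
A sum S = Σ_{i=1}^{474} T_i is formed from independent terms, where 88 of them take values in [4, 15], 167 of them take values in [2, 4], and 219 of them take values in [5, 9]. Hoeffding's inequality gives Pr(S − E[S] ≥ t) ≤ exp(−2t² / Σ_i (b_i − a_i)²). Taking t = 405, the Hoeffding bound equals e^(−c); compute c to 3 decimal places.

22.136

Σ(b_i − a_i)² = 88·11² + 167·2² + 219·4² = 14820.
c = 2t² / 14820 = 2·405² / 14820 = 22.1356.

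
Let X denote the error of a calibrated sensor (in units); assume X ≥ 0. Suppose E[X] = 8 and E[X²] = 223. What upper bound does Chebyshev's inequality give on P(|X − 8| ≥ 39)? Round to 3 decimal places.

0.105

Var(X) = E[X²] − (E[X])² = 223 − 64 = 159.
Chebyshev's inequality: P(|X − μ| ≥ t) ≤ Var(X)/t² = 159/1521 = 0.1045.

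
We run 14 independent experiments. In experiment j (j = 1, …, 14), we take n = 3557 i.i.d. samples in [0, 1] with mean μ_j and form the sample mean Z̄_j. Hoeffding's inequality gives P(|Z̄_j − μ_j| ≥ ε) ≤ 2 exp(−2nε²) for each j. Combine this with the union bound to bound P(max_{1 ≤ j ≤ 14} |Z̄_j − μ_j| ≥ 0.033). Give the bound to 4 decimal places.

0.0121

Per-experiment Hoeffding bound: 2·exp(−2·3557·0.033²) = 2·exp(−7.74715) = 0.00086395.
Union bound over 14 events: 14·0.00086395 = 0.01210.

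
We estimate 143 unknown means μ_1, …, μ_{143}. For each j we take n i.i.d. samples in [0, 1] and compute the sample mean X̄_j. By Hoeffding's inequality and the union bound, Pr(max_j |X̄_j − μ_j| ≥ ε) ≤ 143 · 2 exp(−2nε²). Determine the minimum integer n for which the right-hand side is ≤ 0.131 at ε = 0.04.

Need 2·143·exp(−2nε²) ≤ 0.131, i.e. exp(−2nε²) ≤ 0.131/286.
So 2nε² ≥ ln(286/0.131) = 7.688550.
Hence n ≥ 7.688550/(2·0.04²) = 2402.672.
The smallest integer n is 2403.

2403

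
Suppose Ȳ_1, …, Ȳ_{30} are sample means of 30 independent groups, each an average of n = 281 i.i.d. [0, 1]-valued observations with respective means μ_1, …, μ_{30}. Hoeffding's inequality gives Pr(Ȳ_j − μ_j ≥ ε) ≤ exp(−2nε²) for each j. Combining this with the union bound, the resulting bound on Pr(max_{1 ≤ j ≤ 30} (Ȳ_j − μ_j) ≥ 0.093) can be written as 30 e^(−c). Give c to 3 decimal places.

4.861

Union bound over the 30 events: Pr(max_{1 ≤ j ≤ 30} (Ȳ_j − μ_j) ≥ 0.093) ≤ 30·exp(−2nε²) = 30 exp(−2·281·0.093²).
So c = 2·281·0.093² = 4.8607.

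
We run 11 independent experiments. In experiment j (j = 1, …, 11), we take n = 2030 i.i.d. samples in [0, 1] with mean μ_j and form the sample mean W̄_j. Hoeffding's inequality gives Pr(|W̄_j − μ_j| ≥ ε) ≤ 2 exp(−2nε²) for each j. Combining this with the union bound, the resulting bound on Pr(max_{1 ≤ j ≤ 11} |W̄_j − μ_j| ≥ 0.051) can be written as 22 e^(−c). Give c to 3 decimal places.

10.560

Union bound over the 11 events: Pr(max_{1 ≤ j ≤ 11} |W̄_j − μ_j| ≥ 0.051) ≤ 11·2·exp(−2nε²) = 22 exp(−2·2030·0.051²).
So c = 2·2030·0.051² = 10.5601.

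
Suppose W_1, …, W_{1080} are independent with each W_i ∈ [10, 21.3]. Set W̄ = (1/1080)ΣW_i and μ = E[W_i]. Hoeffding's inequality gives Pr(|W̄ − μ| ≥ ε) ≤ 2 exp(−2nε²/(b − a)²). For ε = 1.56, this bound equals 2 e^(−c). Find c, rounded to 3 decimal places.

41.167

c = 2nε²/(b − a)² = 2·1080·1.56² / 11.3² = 41.1667.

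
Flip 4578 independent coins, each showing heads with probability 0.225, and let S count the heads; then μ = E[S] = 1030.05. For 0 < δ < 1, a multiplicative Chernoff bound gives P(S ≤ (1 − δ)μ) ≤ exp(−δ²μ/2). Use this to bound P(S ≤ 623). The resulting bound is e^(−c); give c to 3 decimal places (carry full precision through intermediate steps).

80.428

Write 623 = (1 − δ)μ, so δ = 1 − 623/1030.05 = 0.395175…
Then the exponent is δ²μ/2 = (μ − 623)²/(2μ) = 80.427990.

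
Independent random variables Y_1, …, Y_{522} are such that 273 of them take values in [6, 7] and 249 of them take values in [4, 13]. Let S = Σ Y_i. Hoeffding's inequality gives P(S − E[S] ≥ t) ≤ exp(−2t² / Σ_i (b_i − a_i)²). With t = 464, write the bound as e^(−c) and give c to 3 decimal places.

21.064

Σ(b_i − a_i)² = 273·1² + 249·9² = 20442.
c = 2t² / 20442 = 2·464² / 20442 = 21.0641.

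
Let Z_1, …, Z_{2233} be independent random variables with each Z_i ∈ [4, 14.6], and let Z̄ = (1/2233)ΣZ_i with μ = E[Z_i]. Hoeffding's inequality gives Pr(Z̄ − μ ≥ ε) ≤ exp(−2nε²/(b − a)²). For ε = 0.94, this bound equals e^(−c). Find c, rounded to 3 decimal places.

c = 2nε²/(b − a)² = 2·2233·0.94² / 10.6² = 35.1207.

35.121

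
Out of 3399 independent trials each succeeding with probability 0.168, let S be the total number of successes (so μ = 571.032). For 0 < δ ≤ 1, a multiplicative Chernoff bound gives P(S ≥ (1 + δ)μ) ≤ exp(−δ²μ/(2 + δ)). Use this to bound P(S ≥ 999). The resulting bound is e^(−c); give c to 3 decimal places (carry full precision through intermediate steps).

116.658

Write 999 = (1 + δ)μ, so δ = 999/571.032 − 1 = 0.7494641…
Then the exponent is δ²μ/(2 + δ) = (999 − μ)² / (μ·(2 + δ)) = 116.657883.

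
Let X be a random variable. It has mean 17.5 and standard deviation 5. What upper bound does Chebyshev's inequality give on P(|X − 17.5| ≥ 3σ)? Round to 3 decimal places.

0.111

Chebyshev: P(|X − μ| ≥ t) ≤ Var(X)/t².
Var(X) = σ² = 5² = 25.
t = 3·5 = 15.
Bound = 25 / 225 = 0.1111.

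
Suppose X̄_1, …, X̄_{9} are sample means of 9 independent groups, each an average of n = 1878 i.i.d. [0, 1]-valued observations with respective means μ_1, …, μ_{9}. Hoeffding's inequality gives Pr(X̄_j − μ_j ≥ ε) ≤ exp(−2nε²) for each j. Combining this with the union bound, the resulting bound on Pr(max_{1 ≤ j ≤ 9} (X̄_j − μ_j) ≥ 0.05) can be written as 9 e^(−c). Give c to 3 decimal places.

9.390

Union bound over the 9 events: Pr(max_{1 ≤ j ≤ 9} (X̄_j − μ_j) ≥ 0.05) ≤ 9·exp(−2nε²) = 9 exp(−2·1878·0.05²).
So c = 2·1878·0.05² = 9.3900.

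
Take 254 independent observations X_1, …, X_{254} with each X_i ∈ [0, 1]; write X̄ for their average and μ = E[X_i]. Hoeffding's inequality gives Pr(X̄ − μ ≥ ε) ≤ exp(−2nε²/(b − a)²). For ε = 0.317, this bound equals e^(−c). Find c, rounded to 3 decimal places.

c = 2nε²/(b − a)² = 2·254·0.317² / 1² = 51.0484.

51.048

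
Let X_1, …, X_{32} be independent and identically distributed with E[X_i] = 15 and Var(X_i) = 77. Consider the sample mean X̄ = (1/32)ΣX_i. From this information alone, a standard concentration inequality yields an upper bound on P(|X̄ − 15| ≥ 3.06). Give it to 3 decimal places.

With mean and variance of each term known, Chebyshev's inequality bounds the deviation of the sum (or sample mean).
Var(X̄) = Var(X_i)/n = 77/32 = 2.4062.
Chebyshev: P(|X̄ − 15| ≥ 3.06) ≤ Var(X̄)/(3.06)² = 77/(32·3.06²) = 0.2570.

0.257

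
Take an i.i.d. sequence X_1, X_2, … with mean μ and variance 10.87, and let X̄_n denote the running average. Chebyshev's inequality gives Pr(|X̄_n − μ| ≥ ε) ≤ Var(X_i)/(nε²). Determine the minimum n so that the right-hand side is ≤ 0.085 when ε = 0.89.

Require 10.87/(n·0.89²) ≤ 0.085, i.e. n ≥ 10.87/(0.085·0.89²) = 161.447.
The smallest integer n is 162.

162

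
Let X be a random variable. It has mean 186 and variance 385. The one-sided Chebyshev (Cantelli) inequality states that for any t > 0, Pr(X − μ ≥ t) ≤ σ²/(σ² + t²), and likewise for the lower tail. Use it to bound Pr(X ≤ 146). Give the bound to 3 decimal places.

Here σ² = 385 and t = 40, so σ² + t² = 1985.
Cantelli's bound: 385/1985 = 0.1940.

0.194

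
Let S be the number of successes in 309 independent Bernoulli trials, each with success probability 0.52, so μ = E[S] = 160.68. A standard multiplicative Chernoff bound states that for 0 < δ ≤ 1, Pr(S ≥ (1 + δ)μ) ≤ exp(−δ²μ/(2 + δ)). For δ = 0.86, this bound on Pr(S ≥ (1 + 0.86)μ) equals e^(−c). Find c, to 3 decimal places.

c = δ²μ/(2 + δ) = 0.86²·160.68/(2 + 0.86) = 41.5521.

41.552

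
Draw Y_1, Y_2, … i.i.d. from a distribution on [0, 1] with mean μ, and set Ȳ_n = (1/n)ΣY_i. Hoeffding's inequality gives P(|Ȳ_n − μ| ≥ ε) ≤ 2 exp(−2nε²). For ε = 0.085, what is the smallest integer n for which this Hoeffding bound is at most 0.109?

202

Require 2·exp(−2nε²) ≤ 0.109, i.e. 2nε² ≥ ln(2/0.109) = 2.909555.
So n ≥ 2.909555 / (2·0.085²) = 201.353.
The smallest integer n is 202.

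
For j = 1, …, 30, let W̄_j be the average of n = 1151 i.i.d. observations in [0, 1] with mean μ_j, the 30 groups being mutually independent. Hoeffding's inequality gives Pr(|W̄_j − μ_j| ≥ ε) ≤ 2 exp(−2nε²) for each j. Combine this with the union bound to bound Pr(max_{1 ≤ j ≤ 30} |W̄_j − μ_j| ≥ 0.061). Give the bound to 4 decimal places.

Per-experiment Hoeffding bound: 2·exp(−2·1151·0.061²) = 2·exp(−8.56574) = 0.00038104.
Union bound over 30 events: 30·0.00038104 = 0.01143.

0.0114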